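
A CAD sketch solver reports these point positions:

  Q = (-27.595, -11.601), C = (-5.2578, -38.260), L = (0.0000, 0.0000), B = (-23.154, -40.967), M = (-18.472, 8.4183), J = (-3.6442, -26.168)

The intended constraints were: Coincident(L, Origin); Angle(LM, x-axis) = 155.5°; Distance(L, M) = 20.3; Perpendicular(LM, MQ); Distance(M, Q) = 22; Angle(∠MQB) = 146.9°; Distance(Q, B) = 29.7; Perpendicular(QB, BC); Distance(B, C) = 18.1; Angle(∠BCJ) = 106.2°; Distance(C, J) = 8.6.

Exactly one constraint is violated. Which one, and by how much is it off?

Distance(C, J) = 8.6 — off by 3.60.

L = (0.00, 0.00) ✓; LM at 155.5° ✓; |LM| = 20.30 ✓; ∠(LM, MQ) = 90.00° ✓; |MQ| = 22.00 ✓; ∠MQB = 146.9° ✓; |QB| = 29.70 ✓; ∠(QB, BC) = 90.00° ✓; |BC| = 18.10 ✓; ∠BCJ = 106.2° ✓; |CJ| = 12.20 ✗.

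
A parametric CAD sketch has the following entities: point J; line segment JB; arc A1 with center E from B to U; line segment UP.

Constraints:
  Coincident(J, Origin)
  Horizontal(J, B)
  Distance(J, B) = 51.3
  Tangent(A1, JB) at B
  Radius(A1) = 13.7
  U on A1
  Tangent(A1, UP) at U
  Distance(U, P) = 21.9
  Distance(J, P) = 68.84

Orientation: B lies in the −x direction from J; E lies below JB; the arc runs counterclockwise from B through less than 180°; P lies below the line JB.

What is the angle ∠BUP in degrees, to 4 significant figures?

125.1°

Checks: |EU| = 13.70 ✓; ∠(EU, UP) = 90.00° ✓; |UP| = 21.90 ✓; |JP| = 68.84 ✓.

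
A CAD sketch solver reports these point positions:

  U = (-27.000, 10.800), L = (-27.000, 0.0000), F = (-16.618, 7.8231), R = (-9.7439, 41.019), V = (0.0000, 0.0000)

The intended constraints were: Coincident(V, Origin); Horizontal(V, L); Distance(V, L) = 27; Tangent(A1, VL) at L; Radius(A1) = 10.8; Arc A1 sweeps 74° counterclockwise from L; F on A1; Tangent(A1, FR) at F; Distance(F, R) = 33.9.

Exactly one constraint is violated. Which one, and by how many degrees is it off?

Tangent(A1, FR) at F — off by 4.30°.

V = (0.00, 0.00) ✓; V.y = 0.00, L.y = 0.00 ✓; |VL| = 27.00 ✓; ∠(UL, LV) = 90.00° ✓; |UL| = 10.80 ✓; bearing(U→F) − bearing(U→L) = 74.00° ✓; |UF| = 10.80 ✓; ∠(UF, FR) = 85.70° ✗; |FR| = 33.90 ✓.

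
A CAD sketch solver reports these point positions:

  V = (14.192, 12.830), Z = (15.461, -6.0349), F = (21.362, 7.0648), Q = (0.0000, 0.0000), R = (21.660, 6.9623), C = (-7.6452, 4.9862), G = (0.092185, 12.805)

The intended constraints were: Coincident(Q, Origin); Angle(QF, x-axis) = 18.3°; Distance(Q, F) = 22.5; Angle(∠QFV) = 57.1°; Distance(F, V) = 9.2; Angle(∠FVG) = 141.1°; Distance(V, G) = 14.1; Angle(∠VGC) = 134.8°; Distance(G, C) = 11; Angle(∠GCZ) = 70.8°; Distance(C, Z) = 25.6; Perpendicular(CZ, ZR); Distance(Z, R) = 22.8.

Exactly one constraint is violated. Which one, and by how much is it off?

Distance(Z, R) = 22.8 — off by 8.40.

Q = (0.00, 0.00) ✓; QF at 18.30° ✓; |QF| = 22.50 ✓; ∠QFV = 57.10° ✓; |FV| = 9.200 ✓; ∠FVG = 141.1° ✓; |VG| = 14.10 ✓; ∠VGC = 134.8° ✓; |GC| = 11.00 ✓; ∠GCZ = 70.80° ✓; |CZ| = 25.60 ✓; ∠(CZ, ZR) = 90.00° ✓; |ZR| = 14.40 ✗.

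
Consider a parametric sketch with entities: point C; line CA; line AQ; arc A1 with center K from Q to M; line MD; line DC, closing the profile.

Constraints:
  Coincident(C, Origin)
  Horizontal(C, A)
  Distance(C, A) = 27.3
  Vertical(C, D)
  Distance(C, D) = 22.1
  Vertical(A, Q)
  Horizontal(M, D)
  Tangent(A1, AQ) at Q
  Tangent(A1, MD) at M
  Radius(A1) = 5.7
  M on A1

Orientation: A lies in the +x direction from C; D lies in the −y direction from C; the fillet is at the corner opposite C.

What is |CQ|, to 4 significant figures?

31.85

C is at the origin; C and A share the same y with |CA| = 27.3 and A on the +x side, so A = (27.30, 0.000). C and D share the same x with |CD| = 22.1 and D on the −y side, so D = (0.000, -22.10). The virtual corner opposite C is at (27.30, -22.10). A1 meets AQ tangentially, so KQ is at right angles to AQ and A1 meets MD tangentially, so KM is at right angles to MD, with radius 5.7, so the center K sits 5.7 in from both sides at K = (21.60, -16.40). That places the tangent points at Q = (27.30, -16.40) on AQ and M = (21.60, -22.10) on MD. Then |CQ| = |Q − C| = 31.85.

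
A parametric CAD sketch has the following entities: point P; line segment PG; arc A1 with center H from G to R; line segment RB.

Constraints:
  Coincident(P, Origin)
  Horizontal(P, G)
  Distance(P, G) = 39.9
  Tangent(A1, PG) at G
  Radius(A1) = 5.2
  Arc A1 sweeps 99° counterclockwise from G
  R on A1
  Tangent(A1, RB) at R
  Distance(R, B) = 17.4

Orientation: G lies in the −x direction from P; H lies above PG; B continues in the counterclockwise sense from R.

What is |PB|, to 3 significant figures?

44.1

P is at the origin; P and G share the same y with |PG| = 39.9 and G on the −x side, so G = (-39.9, 0.00). Since A1 is tangent to PG there, HG ⟂ PG, so H = G + (0, 5.2) = (-39.9, 5.20). On A1, G sits at bearing -90° from H; a 99° counterclockwise sweep puts R at bearing 9°, so R = H + 5.2·(cos 9°, sin 9°) = (-34.8, 6.01). A1 meets RB tangentially, so HR is at right angles to RB, so RB runs along (−sin 9°, cos 9°); with |RB| = 17.4, B = (-37.5, 23.2). Then |PB| = |B − P| = 44.1.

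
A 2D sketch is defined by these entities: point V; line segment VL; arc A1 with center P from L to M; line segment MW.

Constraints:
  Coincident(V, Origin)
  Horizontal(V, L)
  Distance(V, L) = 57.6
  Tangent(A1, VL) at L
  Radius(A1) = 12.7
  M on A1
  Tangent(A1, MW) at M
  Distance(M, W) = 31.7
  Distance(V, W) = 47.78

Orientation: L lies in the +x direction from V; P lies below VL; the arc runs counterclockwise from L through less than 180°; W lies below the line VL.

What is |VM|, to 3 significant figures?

46.8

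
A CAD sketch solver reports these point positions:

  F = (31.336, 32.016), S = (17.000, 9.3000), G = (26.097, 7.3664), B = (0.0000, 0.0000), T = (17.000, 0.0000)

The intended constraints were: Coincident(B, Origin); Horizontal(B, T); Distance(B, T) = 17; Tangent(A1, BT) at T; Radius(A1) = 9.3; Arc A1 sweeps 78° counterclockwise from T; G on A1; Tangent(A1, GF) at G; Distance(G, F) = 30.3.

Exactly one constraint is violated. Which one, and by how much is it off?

Distance(G, F) = 30.3 — off by 5.10.

B = (0.00, 0.00) ✓; B.y = 0.00, T.y = 0.00 ✓; |BT| = 17.00 ✓; ∠(ST, TB) = 90.00° ✓; |ST| = 9.300 ✓; bearing(S→G) − bearing(S→T) = 78.00° ✓; |SG| = 9.300 ✓; ∠(SG, GF) = 90.00° ✓; |GF| = 25.20 ✗.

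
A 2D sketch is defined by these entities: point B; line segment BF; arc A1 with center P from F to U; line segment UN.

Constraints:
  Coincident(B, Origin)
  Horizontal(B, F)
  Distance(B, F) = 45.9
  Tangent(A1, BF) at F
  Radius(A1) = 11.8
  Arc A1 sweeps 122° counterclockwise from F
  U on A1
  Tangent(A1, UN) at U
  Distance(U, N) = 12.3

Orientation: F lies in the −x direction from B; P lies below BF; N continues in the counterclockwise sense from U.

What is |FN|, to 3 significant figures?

28.7

On A1, F sits at bearing 90° from P; a 122° counterclockwise sweep puts U at bearing 212°, so U = P + 11.8·(cos 212°, sin 212°) = (-55.9, -18.1). Since A1 is tangent to UN there, PU ⟂ UN, so UN runs along (−sin 212°, cos 212°); with |UN| = 12.3, N = (-49.4, -28.5). Then |FN| = |N − F| = 28.7.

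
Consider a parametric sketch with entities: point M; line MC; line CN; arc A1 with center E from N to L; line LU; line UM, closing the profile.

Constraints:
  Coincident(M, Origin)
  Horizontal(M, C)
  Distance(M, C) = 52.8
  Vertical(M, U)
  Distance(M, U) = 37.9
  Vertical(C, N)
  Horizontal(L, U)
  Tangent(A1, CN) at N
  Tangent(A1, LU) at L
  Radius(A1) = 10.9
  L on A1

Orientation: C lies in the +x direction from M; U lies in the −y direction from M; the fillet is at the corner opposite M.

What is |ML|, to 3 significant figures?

56.5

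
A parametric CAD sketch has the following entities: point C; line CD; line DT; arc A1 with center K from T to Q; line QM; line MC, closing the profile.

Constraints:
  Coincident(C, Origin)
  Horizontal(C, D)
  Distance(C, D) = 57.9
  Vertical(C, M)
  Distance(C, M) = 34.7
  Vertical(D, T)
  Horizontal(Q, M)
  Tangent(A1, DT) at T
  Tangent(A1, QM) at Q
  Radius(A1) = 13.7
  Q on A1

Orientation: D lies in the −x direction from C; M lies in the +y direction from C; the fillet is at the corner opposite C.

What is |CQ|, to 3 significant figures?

56.2

The virtual corner opposite C is at (-57.9, 34.7). The tangent condition forces KT to be normal to DT and since A1 is tangent to QM there, KQ ⟂ QM, with radius 13.7, so the center K sits 13.7 in from both sides at K = (-44.2, 21.0). That places the tangent points at T = (-57.9, 21.0) on DT and Q = (-44.2, 34.7) on QM. Then |CQ| = |Q − C| = 56.2.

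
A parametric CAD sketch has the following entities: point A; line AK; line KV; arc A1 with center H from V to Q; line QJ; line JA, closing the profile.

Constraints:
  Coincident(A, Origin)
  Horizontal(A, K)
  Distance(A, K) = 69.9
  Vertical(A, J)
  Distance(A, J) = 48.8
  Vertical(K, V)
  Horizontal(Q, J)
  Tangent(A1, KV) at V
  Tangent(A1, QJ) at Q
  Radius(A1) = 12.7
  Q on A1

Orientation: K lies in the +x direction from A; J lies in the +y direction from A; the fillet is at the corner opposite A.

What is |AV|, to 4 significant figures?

78.67

A is at the origin; A and K share the same y with |AK| = 69.9 and K on the +x side, so K = (69.90, 0.000). A and J share the same x with |AJ| = 48.8 and J on the +y side, so J = (0.000, 48.80). The virtual corner opposite A is at (69.90, 48.80). Since A1 is tangent to KV there, HV ⟂ KV and since A1 is tangent to QJ there, HQ ⟂ QJ, with radius 12.7, so the center H sits 12.7 in from both sides at H = (57.20, 36.10). That places the tangent points at V = (69.90, 36.10) on KV and Q = (57.20, 48.80) on QJ. Then |AV| = |V − A| = 78.67.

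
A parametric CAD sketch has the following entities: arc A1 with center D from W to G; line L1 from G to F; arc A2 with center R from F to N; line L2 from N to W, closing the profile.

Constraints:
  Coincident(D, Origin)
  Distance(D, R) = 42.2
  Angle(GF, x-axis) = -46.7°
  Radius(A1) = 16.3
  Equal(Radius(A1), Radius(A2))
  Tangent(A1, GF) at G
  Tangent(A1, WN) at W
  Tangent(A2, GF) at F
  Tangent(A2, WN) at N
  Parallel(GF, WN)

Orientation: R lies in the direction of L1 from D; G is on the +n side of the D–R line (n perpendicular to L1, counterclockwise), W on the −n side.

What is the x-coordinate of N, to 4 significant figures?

17.08

The slot axis is L1's direction at -46.7°, so u = (cos -46.7°, sin -46.7°) = (0.6858, -0.7278) and n = (−sin -46.7°, cos -46.7°) = (0.7278, 0.6858). D is at the origin and R lies 42.2 along u from D, so R = 42.2·u = (28.94, -30.71). Tangency of A1 to both parallel lines with radius 16.3 puts G and W at D ± 16.3·n: G = (11.86, 11.18), W = (-11.86, -11.18). Equal radii place F and N the same way about R: F = R + 16.3·n = (40.80, -19.53), N = R − 16.3·n = (17.08, -41.89). So N.x = 17.08.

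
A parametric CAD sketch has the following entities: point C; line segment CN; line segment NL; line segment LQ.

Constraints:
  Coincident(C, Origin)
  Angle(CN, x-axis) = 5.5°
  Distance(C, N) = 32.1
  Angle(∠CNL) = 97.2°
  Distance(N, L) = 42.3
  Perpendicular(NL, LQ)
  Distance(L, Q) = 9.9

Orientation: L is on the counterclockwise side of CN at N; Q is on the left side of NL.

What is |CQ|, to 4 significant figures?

51.26

C is at the origin; CN runs at 5.5° with length 32.1, so N = 32.1·(cos 5.5°, sin 5.5°) = (31.95, 3.077). ∠CNL = 97.2°, so NL runs at 5.5° + (180° − 97.2°) = 88.30° from the x-axis; with |NL| = 42.3, L = N + 42.3·(cos 88.30°, sin 88.30°) = (33.21, 45.36). NL ⟂ LQ; with |LQ| = 9.9 on the left of NL, Q = L + 9.9·(-0.9996, 0.02967) = (23.31, 45.65). Then |CQ| = |Q − C| = 51.26.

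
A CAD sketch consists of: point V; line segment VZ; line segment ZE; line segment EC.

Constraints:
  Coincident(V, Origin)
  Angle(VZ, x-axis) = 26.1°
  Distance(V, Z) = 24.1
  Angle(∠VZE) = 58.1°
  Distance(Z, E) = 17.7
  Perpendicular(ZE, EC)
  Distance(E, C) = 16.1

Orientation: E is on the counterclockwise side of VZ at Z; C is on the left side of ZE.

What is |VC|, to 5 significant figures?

6.6075

∠VZE = 58.1°, so ZE runs at 26.1° + (180° − 58.1°) = 148.00° from the x-axis; with |ZE| = 17.7, E = Z + 17.7·(cos 148.00°, sin 148.00°) = (6.6320, 19.982). ZE ⟂ EC; with |EC| = 16.1 on the left of ZE, C = E + 16.1·(-0.52992, -0.84805) = (-1.8997, 6.3285). Then |VC| = |C − V| = 6.6075.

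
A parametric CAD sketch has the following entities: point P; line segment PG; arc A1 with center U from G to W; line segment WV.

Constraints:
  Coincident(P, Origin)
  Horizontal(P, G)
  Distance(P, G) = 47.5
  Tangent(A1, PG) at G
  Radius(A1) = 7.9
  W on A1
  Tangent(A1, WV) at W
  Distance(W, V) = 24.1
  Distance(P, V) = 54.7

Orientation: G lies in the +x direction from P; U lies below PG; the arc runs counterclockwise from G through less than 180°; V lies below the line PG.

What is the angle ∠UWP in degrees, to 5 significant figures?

157.55°

Checks: |UW| = 7.900 ✓; ∠(UW, WV) = 90.00° ✓; |WV| = 24.10 ✓; |PV| = 54.70 ✓.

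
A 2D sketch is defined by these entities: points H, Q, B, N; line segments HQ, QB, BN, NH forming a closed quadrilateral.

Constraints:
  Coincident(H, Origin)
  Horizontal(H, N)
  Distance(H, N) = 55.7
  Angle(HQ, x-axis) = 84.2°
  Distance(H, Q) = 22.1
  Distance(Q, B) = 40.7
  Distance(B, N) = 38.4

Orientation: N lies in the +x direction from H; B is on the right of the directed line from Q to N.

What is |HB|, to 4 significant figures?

24.87

Checks: |QB| = 40.70 ✓; |BN| = 38.40 ✓.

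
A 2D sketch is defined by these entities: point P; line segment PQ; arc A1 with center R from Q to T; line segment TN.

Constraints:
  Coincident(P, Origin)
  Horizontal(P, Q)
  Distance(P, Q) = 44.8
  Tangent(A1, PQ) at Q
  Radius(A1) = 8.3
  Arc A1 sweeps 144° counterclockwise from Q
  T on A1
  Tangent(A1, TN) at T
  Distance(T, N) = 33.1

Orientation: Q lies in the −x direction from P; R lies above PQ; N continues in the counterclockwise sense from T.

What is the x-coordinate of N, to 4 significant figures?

-66.70

P is at the origin; PQ is horizontal with |PQ| = 44.8 and Q on the −x side, so Q = (-44.80, 0.000). Since A1 is tangent to PQ there, RQ ⟂ PQ, so R = Q + (0, 8.3) = (-44.80, 8.300). On A1, Q sits at bearing -90° from R; a 144° counterclockwise sweep puts T at bearing 54°, so T = R + 8.3·(cos 54°, sin 54°) = (-39.92, 15.01). Since A1 is tangent to TN there, RT ⟂ TN, so TN runs along (−sin 54°, cos 54°); with |TN| = 33.1, N = (-66.70, 34.47). So N.x = -66.70.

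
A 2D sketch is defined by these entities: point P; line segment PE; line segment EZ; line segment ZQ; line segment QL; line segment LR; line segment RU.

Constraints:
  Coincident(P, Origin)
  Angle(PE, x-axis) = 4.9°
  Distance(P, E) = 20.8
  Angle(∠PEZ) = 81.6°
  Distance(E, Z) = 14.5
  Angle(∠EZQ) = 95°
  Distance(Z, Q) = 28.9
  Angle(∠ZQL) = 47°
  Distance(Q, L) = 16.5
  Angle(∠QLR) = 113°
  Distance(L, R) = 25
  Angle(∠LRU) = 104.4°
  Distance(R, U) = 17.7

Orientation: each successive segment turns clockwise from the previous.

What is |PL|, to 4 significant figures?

2.177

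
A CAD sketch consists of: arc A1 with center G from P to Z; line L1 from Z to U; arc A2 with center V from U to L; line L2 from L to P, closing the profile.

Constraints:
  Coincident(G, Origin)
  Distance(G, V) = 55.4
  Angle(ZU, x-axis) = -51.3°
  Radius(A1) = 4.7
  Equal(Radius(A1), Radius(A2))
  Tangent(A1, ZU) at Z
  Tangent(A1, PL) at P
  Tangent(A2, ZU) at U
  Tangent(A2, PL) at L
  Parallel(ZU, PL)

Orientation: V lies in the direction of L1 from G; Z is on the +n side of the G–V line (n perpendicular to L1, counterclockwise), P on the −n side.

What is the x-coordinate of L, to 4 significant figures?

30.97

The slot axis is L1's direction at -51.3°, so u = (cos -51.3°, sin -51.3°) = (0.6252, -0.7804) and n = (−sin -51.3°, cos -51.3°) = (0.7804, 0.6252). G is at the origin and V lies 55.4 along u from G, so V = 55.4·u = (34.64, -43.24). Tangency of A1 to both parallel lines with radius 4.7 puts Z and P at G ± 4.7·n: Z = (3.668, 2.939), P = (-3.668, -2.939). Equal radii place U and L the same way about V: U = V + 4.7·n = (38.31, -40.30), L = V − 4.7·n = (30.97, -46.17). So L.x = 30.97.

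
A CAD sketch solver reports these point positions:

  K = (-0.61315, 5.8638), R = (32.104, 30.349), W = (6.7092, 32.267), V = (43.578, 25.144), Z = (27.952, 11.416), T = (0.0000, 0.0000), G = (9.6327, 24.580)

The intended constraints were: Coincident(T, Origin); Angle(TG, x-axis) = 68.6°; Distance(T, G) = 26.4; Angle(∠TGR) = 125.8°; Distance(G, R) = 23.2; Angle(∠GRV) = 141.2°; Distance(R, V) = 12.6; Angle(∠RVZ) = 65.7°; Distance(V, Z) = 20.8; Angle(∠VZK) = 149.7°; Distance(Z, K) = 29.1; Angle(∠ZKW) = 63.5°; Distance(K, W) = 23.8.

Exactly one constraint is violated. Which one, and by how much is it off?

Distance(K, W) = 23.8 — off by 3.60.

T = (0.00, 0.00) ✓; TG at 68.60° ✓; |TG| = 26.40 ✓; ∠TGR = 125.8° ✓; |GR| = 23.20 ✓; ∠GRV = 141.2° ✓; |RV| = 12.60 ✓; ∠RVZ = 65.70° ✓; |VZ| = 20.80 ✓; ∠VZK = 149.7° ✓; |ZK| = 29.10 ✓; ∠ZKW = 63.50° ✓; |KW| = 27.40 ✗.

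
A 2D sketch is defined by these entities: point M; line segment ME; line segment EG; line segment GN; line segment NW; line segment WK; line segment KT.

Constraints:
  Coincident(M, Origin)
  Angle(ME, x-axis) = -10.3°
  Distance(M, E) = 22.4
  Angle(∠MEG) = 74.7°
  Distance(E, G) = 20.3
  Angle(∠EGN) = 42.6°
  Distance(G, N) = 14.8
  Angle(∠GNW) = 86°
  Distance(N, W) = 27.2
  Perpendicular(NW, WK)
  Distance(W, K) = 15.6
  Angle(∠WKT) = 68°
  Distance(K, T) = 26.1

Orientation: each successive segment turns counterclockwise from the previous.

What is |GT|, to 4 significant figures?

9.155

The perpendicularity gives WK at right angles to NW, so WK runs at 56.40°; with |WK| = 15.6, K = (42.53, 2.433). ∠WKT = 68.0° gives KT at 168.4° from the x-axis; with |KT| = 26.1, T = (16.96, 7.681). Then |GT| = |T − G| = 9.155.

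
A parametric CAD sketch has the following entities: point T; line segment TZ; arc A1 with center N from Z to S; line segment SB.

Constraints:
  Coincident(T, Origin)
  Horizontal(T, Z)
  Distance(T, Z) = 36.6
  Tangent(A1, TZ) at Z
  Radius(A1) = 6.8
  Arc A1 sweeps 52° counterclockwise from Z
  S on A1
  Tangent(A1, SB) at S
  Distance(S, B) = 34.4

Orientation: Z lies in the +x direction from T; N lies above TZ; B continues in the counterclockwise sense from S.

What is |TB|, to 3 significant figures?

69.8

T is at the origin; T and Z share the same y with |TZ| = 36.6 and Z on the +x side, so Z = (36.6, 0.00). Tangency of A1 to TZ means the radius NZ is perpendicular to TZ, so N = Z + (0, 6.8) = (36.6, 6.80). On A1, Z sits at bearing -90° from N; a 52° counterclockwise sweep puts S at bearing -38°, so S = N + 6.8·(cos -38°, sin -38°) = (42.0, 2.61). The tangent condition forces NS to be normal to SB, so SB runs along (−sin -38°, cos -38°); with |SB| = 34.4, B = (63.1, 29.7). Then |TB| = |B − T| = 69.8.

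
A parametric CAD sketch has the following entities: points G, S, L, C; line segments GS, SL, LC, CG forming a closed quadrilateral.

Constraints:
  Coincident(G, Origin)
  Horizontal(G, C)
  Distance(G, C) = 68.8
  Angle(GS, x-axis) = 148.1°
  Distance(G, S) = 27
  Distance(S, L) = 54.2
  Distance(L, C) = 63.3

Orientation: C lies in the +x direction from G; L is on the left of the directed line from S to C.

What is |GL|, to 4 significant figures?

49.04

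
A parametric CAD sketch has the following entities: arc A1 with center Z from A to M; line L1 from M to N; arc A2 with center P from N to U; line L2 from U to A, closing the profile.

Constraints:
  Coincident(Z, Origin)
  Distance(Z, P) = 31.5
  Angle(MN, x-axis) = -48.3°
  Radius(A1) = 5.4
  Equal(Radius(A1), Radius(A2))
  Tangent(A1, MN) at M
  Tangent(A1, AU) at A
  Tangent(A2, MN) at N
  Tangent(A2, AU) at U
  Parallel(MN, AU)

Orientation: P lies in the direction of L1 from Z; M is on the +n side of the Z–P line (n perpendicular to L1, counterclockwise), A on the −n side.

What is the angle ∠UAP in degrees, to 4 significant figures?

9.728°

Tangency of A1 to both parallel lines with radius 5.4 puts M and A at Z ± 5.4·n: M = (4.032, 3.592), A = (-4.032, -3.592). Equal radii place N and U the same way about P: N = P + 5.4·n = (24.99, -19.93), U = P − 5.4·n = (16.92, -27.11). Then cos ∠UAP = AU·AP / (|AU||AP|), giving 9.728°.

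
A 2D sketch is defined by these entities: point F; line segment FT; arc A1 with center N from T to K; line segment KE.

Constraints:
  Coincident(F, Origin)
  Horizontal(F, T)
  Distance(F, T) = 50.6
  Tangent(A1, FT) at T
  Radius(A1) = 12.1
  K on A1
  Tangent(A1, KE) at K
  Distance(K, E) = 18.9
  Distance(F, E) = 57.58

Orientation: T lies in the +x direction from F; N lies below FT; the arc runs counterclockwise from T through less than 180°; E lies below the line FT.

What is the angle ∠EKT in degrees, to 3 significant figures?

124°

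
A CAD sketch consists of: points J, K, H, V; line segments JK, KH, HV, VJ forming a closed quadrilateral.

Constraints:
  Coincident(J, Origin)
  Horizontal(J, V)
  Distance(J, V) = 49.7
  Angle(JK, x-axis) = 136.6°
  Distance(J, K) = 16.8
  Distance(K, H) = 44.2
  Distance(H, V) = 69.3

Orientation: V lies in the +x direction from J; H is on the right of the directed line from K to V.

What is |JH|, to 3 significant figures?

34.6

Checks: J.y = 0.00, V.y = 0.00 ✓; |KH| = 44.20 ✓; |HV| = 69.30 ✓.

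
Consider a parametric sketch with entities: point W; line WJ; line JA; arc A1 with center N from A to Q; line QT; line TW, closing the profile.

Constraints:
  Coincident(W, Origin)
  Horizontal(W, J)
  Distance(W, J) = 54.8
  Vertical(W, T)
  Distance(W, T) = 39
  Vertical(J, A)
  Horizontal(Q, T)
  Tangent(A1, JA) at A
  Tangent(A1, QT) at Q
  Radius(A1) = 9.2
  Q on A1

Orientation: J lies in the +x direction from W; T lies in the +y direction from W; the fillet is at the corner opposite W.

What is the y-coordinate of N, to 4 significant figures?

29.80

W is at the origin; W and J share the same y with |WJ| = 54.8 and J on the +x side, so J = (54.80, 0.000). WT is vertical with |WT| = 39.0 and T on the +y side, so T = (0.000, 39.00). The virtual corner opposite W is at (54.80, 39.00). The tangent condition forces NA to be normal to JA and the tangent condition forces NQ to be normal to QT, with radius 9.2, so the center N sits 9.2 in from both sides at N = (45.60, 29.80). So N.y = 29.80.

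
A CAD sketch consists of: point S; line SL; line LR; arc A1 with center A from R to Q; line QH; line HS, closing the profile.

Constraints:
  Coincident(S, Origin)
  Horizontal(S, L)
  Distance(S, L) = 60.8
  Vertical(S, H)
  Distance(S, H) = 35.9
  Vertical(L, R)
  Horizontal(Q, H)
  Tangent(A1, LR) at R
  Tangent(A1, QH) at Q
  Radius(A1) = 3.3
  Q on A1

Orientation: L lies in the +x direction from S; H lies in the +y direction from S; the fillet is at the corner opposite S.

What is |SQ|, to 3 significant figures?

67.8

The virtual corner opposite S is at (60.8, 35.9). Tangency of A1 to LR means the radius AR is perpendicular to LR and the tangent condition forces AQ to be normal to QH, with radius 3.3, so the center A sits 3.3 in from both sides at A = (57.5, 32.6). That places the tangent points at R = (60.8, 32.6) on LR and Q = (57.5, 35.9) on QH. Then |SQ| = |Q − S| = 67.8.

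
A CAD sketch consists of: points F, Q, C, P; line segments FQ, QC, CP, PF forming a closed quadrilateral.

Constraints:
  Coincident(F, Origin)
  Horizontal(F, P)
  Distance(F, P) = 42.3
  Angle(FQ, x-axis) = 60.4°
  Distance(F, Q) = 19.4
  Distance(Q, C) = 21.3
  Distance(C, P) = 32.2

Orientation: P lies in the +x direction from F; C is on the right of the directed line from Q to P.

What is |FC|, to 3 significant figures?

11.3

F is at the origin; F and P share the same y with |FP| = 42.3 and P in +x, so P = (42.3, 0). FQ runs at 60.4° with |FQ| = 19.4, so Q = (9.58, 16.9). C is determined by |QC| = 21.3 and |CP| = 32.2 together: it lies at the intersection of circle(Q, 21.3) and circle(P, 32.2). With |QP| = 36.8, the foot of the radical line on QP is 10.5 from Q and the perpendicular offset is √(21.3² − 10.5²) = 18.5. Taking the right-of-QP solution: C = (10.4, -4.42).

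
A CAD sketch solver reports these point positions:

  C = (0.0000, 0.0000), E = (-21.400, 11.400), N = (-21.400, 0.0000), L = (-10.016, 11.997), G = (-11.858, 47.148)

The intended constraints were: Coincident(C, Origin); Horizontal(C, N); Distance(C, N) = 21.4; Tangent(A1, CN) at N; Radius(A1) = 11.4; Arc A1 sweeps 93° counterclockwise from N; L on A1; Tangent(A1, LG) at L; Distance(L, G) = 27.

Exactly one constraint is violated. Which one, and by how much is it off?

Distance(L, G) = 27 — off by 8.20.

C = (0.00, 0.00) ✓; C.y = 0.00, N.y = 0.00 ✓; |CN| = 21.40 ✓; ∠(EN, NC) = 90.00° ✓; |EN| = 11.40 ✓; bearing(E→L) − bearing(E→N) = 93.00° ✓; |EL| = 11.40 ✓; ∠(EL, LG) = 90.00° ✓; |LG| = 35.20 ✗.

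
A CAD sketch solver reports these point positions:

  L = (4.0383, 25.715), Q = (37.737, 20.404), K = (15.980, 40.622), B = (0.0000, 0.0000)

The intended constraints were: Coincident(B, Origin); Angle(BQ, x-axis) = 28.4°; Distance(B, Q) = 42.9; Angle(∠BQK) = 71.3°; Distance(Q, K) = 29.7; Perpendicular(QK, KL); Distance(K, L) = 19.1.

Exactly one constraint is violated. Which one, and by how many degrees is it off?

Perpendicular(QK, KL) — off by 4.20°.

B = (0.00, 0.00) ✓; BQ at 28.40° ✓; |BQ| = 42.90 ✓; ∠BQK = 71.30° ✓; |QK| = 29.70 ✓; ∠(QK, KL) = 94.20° ✗; |KL| = 19.10 ✓.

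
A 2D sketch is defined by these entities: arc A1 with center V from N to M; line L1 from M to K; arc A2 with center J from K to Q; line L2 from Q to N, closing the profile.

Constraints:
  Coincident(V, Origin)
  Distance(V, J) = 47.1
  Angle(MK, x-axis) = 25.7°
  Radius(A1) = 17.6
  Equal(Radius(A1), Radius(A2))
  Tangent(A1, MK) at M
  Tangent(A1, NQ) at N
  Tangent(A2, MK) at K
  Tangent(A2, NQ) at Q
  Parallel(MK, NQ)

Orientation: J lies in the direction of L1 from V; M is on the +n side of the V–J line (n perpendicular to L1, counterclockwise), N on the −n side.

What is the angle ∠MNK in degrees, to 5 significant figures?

53.228°

The slot axis is L1's direction at 25.7°, so u = (cos 25.7°, sin 25.7°) = (0.90108, 0.43366) and n = (−sin 25.7°, cos 25.7°) = (-0.43366, 0.90108). V is at the origin and J lies 47.1 along u from V, so J = 47.1·u = (42.441, 20.425). Tangency of A1 to both parallel lines with radius 17.6 puts M and N at V ± 17.6·n: M = (-7.6324, 15.859), N = (7.6324, -15.859). Equal radii place K and Q the same way about J: K = J + 17.6·n = (34.808, 36.284), Q = J − 17.6·n = (50.073, 4.5664). Then cos ∠MNK = NM·NK / (|NM||NK|), giving 53.228°.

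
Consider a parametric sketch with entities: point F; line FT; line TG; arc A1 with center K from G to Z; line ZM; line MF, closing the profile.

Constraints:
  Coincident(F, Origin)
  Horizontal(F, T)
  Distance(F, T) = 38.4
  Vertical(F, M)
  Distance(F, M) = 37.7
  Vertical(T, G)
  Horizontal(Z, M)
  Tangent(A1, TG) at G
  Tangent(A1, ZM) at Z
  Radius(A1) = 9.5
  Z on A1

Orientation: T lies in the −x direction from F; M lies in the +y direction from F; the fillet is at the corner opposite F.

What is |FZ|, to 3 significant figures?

47.5

F is at the origin; F and T share the same y with |FT| = 38.4 and T on the −x side, so T = (-38.4, 0.00). FM is vertical with |FM| = 37.7 and M on the +y side, so M = (0.00, 37.7). The virtual corner opposite F is at (-38.4, 37.7). The tangent condition forces KG to be normal to TG and tangency of A1 to ZM means the radius KZ is perpendicular to ZM, with radius 9.5, so the center K sits 9.5 in from both sides at K = (-28.9, 28.2). That places the tangent points at G = (-38.4, 28.2) on TG and Z = (-28.9, 37.7) on ZM. Then |FZ| = |Z − F| = 47.5.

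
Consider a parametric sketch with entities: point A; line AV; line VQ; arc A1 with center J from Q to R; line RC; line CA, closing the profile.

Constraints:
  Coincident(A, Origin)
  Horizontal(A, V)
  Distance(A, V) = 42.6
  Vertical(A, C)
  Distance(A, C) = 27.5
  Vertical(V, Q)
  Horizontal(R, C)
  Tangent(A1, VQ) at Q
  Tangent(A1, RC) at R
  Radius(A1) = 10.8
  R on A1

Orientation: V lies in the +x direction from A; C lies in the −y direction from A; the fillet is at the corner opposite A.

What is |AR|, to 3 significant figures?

42.0

A is at the origin; A and V share the same y with |AV| = 42.6 and V on the +x side, so V = (42.6, 0.00). A and C share the same x with |AC| = 27.5 and C on the −y side, so C = (0.00, -27.5). The virtual corner opposite A is at (42.6, -27.5). A1 meets VQ tangentially, so JQ is at right angles to VQ and A1 meets RC tangentially, so JR is at right angles to RC, with radius 10.8, so the center J sits 10.8 in from both sides at J = (31.8, -16.7). That places the tangent points at Q = (42.6, -16.7) on VQ and R = (31.8, -27.5) on RC. Then |AR| = |R − A| = 42.0.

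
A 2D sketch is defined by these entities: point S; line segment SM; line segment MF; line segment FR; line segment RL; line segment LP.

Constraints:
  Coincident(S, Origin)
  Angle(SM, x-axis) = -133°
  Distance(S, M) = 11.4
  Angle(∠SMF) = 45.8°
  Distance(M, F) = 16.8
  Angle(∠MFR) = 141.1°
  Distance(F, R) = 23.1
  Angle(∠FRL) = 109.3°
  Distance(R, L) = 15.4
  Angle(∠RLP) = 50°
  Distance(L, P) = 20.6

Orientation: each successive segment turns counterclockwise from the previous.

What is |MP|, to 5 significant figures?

22.240

∠FRL = 109.3° gives RL at 110.80° from the x-axis; with |RL| = 15.4, L = (21.223, 21.290). ∠RLP = 50.0° gives LP at -119.20° from the x-axis; with |LP| = 20.6, P = (11.173, 3.3078). Then |MP| = |P − M| = 22.240.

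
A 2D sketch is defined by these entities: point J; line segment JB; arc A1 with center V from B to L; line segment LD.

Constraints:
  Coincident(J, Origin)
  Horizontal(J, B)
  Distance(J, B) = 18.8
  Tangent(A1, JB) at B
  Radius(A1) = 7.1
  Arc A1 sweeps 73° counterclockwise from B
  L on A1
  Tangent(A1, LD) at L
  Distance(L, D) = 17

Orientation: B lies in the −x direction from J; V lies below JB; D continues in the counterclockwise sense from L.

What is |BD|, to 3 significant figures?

24.3

On A1, B sits at bearing 90° from V; a 73° counterclockwise sweep puts L at bearing 163°, so L = V + 7.1·(cos 163°, sin 163°) = (-25.6, -5.02). A1 meets LD tangentially, so VL is at right angles to LD, so LD runs along (−sin 163°, cos 163°); with |LD| = 17.0, D = (-30.6, -21.3). Then |BD| = |D − B| = 24.3.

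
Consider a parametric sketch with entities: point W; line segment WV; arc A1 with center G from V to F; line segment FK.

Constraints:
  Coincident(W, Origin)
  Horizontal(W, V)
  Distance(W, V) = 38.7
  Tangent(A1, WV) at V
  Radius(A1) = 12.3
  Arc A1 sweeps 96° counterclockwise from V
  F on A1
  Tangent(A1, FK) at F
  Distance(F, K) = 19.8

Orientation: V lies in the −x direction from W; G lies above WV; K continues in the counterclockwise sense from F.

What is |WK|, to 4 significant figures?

43.84

W is at the origin; WV is horizontal with |WV| = 38.7 and V on the −x side, so V = (-38.70, 0.000). Tangency of A1 to WV means the radius GV is perpendicular to WV, so G = V + (0, 12.3) = (-38.70, 12.30). On A1, V sits at bearing -90° from G; a 96° counterclockwise sweep puts F at bearing 6°, so F = G + 12.3·(cos 6°, sin 6°) = (-26.47, 13.59). Tangency of A1 to FK means the radius GF is perpendicular to FK, so FK runs along (−sin 6°, cos 6°); with |FK| = 19.8, K = (-28.54, 33.28). Then |WK| = |K − W| = 43.84.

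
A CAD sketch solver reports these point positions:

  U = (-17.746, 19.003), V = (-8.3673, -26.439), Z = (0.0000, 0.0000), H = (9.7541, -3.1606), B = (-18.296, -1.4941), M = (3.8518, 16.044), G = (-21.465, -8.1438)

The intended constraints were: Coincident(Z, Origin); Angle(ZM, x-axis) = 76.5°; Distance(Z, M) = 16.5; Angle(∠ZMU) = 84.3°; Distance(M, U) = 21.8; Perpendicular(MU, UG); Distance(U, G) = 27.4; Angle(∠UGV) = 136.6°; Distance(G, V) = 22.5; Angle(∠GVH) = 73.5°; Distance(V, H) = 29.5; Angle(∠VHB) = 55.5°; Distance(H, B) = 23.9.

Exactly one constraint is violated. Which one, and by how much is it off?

Distance(H, B) = 23.9 — off by 4.20.

Z = (0.00, 0.00) ✓; ZM at 76.50° ✓; |ZM| = 16.50 ✓; ∠ZMU = 84.30° ✓; |MU| = 21.80 ✓; ∠(MU, UG) = 90.00° ✓; |UG| = 27.40 ✓; ∠UGV = 136.6° ✓; |GV| = 22.50 ✓; ∠GVH = 73.50° ✓; |VH| = 29.50 ✓; ∠VHB = 55.50° ✓; |HB| = 28.10 ✗.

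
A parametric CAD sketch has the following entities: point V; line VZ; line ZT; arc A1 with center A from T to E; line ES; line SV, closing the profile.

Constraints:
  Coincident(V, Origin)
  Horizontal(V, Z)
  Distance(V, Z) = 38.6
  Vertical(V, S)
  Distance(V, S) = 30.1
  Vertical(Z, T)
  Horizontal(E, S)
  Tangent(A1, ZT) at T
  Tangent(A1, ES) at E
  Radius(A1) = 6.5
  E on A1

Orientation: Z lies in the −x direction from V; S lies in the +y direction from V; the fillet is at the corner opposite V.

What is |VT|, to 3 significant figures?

45.2

V is at the origin; V and Z share the same y with |VZ| = 38.6 and Z on the −x side, so Z = (-38.6, 0.00). V and S share the same x with |VS| = 30.1 and S on the +y side, so S = (0.00, 30.1). The virtual corner opposite V is at (-38.6, 30.1). The tangent condition forces AT to be normal to ZT and A1 meets ES tangentially, so AE is at right angles to ES, with radius 6.5, so the center A sits 6.5 in from both sides at A = (-32.1, 23.6). That places the tangent points at T = (-38.6, 23.6) on ZT and E = (-32.1, 30.1) on ES. Then |VT| = |T − V| = 45.2.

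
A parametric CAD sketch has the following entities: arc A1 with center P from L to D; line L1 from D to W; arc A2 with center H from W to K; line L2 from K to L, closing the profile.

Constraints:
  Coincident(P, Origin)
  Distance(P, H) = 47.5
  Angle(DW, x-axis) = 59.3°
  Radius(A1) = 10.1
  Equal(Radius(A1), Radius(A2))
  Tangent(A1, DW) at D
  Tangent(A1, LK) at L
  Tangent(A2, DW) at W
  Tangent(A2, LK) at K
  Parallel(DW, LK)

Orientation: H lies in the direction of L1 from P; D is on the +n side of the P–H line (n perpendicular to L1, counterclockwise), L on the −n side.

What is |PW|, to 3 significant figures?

48.6

The slot axis is L1's direction at 59.3°, so u = (cos 59.3°, sin 59.3°) = (0.511, 0.860) and n = (−sin 59.3°, cos 59.3°) = (-0.860, 0.511). P is at the origin and H lies 47.5 along u from P, so H = 47.5·u = (24.3, 40.8). Tangency of A1 to both parallel lines with radius 10.1 puts D and L at P ± 10.1·n: D = (-8.68, 5.16), L = (8.68, -5.16). Equal radii place W and K the same way about H: W = H + 10.1·n = (15.6, 46.0), K = H − 10.1·n = (32.9, 35.7). Then |PW| = |W − P| = 48.6.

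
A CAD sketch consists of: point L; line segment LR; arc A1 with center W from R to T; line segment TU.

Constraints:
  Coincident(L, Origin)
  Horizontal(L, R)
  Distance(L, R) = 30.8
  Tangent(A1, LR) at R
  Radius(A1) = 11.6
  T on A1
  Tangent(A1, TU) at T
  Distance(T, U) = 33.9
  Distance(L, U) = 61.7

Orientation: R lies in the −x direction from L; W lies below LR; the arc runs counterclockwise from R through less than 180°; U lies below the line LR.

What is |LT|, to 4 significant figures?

44.06

L is at the origin; L and R share the same y with |LR| = 30.8 and R on the −x side, so R = (-30.80, 0.000). Tangency of A1 to LR means the radius WR is perpendicular to LR, so W = R + (0, -11.6) = (-30.80, -11.60). Since WT ⟂ TU (tangency), |WU| = √(11.6² + 33.9²) = 35.83 regardless of where T sits on A1. So U lies on both circle(L, 61.7) and circle(W, 35.83); the below-LR intersection is U = (-41.27, -45.87). T is the foot of the tangent from U: T = (-42.39, -11.98).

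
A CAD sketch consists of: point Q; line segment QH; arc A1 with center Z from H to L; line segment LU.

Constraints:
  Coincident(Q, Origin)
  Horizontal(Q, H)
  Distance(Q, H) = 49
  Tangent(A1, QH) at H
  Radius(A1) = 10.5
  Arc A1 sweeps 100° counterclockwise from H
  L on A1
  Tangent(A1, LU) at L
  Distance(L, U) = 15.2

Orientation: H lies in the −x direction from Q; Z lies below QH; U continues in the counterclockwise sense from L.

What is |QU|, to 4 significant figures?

62.93

On A1, H sits at bearing 90° from Z; a 100° counterclockwise sweep puts L at bearing 190°, so L = Z + 10.5·(cos 190°, sin 190°) = (-59.34, -12.32). Tangency of A1 to LU means the radius ZL is perpendicular to LU, so LU runs along (−sin 190°, cos 190°); with |LU| = 15.2, U = (-56.70, -27.29). Then |QU| = |U − Q| = 62.93.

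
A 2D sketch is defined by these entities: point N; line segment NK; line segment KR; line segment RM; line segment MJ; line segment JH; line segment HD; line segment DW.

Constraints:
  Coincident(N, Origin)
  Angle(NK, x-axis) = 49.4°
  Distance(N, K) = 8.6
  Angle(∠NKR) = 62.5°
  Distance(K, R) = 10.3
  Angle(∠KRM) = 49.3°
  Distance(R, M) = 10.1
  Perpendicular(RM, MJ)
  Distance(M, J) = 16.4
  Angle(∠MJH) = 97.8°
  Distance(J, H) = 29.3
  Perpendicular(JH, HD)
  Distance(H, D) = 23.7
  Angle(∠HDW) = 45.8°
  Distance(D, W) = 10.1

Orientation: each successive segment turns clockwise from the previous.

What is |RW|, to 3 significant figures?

14.3

N is at the origin; NK runs at 49.4° with length 8.6, so K = (5.60, 6.53). ∠NKR = 62.5° gives KR at -68.1° from the x-axis; with |KR| = 10.3, R = (9.44, -3.03). ∠KRM = 49.3° gives RM at 161° from the x-axis; with |RM| = 10.1, M = (-0.123, 0.228). The perpendicularity gives MJ at right angles to RM, so MJ runs at 71.2°; with |MJ| = 16.4, J = (5.16, 15.8). ∠MJH = 97.8° gives JH at -11.0° from the x-axis; with |JH| = 29.3, H = (33.9, 10.2). JH ⟂ HD, so HD runs at -101°; with |HD| = 23.7, D = (29.4, -13.1). ∠HDW = 45.8° gives DW at 125° from the x-axis; with |DW| = 10.1, W = (23.6, -4.81). Then |RW| = |W − R| = 14.3.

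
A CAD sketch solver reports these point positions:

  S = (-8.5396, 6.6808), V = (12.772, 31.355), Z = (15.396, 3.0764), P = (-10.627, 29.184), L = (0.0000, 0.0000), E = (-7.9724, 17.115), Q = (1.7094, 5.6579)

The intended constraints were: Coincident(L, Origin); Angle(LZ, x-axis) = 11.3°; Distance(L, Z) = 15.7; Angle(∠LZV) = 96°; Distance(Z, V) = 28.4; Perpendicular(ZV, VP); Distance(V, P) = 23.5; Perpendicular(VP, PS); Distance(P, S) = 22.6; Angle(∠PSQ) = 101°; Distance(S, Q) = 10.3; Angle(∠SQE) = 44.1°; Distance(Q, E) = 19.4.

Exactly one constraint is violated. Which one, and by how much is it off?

Distance(Q, E) = 19.4 — off by 4.40.

L = (0.00, 0.00) ✓; LZ at 11.30° ✓; |LZ| = 15.70 ✓; ∠LZV = 96.00° ✓; |ZV| = 28.40 ✓; ∠(ZV, VP) = 90.00° ✓; |VP| = 23.50 ✓; ∠(VP, PS) = 90.00° ✓; |PS| = 22.60 ✓; ∠PSQ = 101.0° ✓; |SQ| = 10.30 ✓; ∠SQE = 44.10° ✓; |QE| = 15.00 ✗.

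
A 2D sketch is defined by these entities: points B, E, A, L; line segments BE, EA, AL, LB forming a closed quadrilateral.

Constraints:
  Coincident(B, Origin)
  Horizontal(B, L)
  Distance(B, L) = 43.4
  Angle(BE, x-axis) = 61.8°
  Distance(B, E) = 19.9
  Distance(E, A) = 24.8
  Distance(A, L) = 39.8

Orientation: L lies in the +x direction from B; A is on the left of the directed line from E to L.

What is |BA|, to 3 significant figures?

44.4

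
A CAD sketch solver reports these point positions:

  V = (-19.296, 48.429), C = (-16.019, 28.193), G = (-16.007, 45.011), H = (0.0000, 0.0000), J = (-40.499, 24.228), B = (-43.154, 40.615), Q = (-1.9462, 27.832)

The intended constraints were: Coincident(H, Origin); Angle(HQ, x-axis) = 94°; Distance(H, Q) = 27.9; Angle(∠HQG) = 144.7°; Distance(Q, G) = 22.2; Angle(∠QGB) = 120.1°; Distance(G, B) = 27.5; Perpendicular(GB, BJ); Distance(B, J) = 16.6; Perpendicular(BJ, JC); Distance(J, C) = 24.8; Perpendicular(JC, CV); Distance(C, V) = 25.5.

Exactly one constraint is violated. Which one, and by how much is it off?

Distance(C, V) = 25.5 — off by 5.00.

H = (0.00, 0.00) ✓; HQ at 94.00° ✓; |HQ| = 27.90 ✓; ∠HQG = 144.7° ✓; |QG| = 22.20 ✓; ∠QGB = 120.1° ✓; |GB| = 27.50 ✓; ∠(GB, BJ) = 90.00° ✓; |BJ| = 16.60 ✓; ∠(BJ, JC) = 90.00° ✓; |JC| = 24.80 ✓; ∠(JC, CV) = 90.00° ✓; |CV| = 20.50 ✗.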